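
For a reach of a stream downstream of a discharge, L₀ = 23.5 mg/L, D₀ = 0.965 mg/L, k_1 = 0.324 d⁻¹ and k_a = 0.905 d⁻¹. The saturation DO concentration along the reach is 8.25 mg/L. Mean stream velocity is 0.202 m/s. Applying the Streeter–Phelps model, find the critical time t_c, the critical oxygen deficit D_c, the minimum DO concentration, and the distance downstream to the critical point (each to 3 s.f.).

t_c ≈ 1.64 d; D_c ≈ 4.95 mg/L; min DO ≈ 3.30 mg/L; x_c ≈ 28.6 km

At the critical point dD/dt = 0, so k_1 L₀ e^(−k_1 t) = k_a D. Substituting D(t) from the Streeter–Phelps equation and solving for t gives
t_c = ln[(k_a/k_1)(1 − D₀(k_a−k_1)/(k_1 L₀))] / (k_a−k_1).
Here k_a−k_1 = 0.5810 d⁻¹ and 1 − D₀(k_a−k_1)/(k_1 L₀) = 1 − 0.965×0.5810/(0.324×23.5) = 0.9264, so
t_c = ln(2.793 × 0.9264) / 0.5810 = 0.9507 / 0.5810 = 1.636 d.
D_c = (k_1/k_a) L₀ e^(−k_1 t_c) = (0.324/0.905) × 23.5 × e^(−0.324×1.636) = 0.3580 × 23.5 × 0.5885 = 4.951 mg/L.
Minimum DO = C_s − D_c = 8.25 − 4.951 = 3.299 mg/L.
x_c = v t_c = 0.202 m/s × 1.636 d × 86400 s/d = 28560 m ≈ 28.6 km.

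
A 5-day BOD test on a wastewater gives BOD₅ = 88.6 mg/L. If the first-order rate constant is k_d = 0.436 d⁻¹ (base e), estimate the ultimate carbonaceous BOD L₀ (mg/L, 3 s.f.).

L₀ ≈ 99.9 mg/L

BOD₅ = L₀(1 − e^(−5k_d)) ⇒ L₀ = BOD₅ / (1 − e^(−5×0.436))
= 88.6 / (1 − 0.1130) = 88.6 / 0.8870 = 99.89 mg/L.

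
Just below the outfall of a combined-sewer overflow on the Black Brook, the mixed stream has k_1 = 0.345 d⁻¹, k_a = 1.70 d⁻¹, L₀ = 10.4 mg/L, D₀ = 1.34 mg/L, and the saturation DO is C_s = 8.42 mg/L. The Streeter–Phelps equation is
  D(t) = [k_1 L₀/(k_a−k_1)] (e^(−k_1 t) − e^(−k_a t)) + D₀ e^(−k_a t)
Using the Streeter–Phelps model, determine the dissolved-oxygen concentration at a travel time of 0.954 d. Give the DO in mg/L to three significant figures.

k_1 L₀/(k_a−k_1) = 0.345×10.4/(1.70−0.345) = 3.588/1.355 = 2.648 mg/L.
e^(−k_1 t) = e^(−0.345×0.9540) = 0.7195; e^(−k_a t) = e^(−1.70×0.9540) = 0.1975.
D = 2.648 × (0.7195 − 0.1975) + 1.34 × 0.1975 = 1.382 + 0.2647 = 1.647 mg/L.
DO = C_s − D = 8.42 − 1.647 = 6.773 mg/L.

DO ≈ 6.77 mg/L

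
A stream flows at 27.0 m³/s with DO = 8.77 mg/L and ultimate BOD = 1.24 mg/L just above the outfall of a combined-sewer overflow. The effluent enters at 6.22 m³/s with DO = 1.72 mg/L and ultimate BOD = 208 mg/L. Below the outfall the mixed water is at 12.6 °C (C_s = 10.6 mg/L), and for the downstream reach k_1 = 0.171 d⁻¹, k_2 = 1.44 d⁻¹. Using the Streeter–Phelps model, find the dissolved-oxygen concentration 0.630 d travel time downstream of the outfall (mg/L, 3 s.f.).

DO ≈ 6.67 mg/L

Mixed DO = (27.0×8.77 + 6.22×1.72)/(27.0+6.22) = 247.5/33.22 = 7.450 mg/L.
Mixed L₀ = (27.0×1.24 + 6.22×208)/(33.22) = 1327/33.22 = 39.95 mg/L.
Initial deficit D₀ = C_s − DO₀ = 10.6 − 7.450 = 3.150 mg/L.
D(0.630) = [0.171×39.95/(1.44−0.171)](e^(−0.171×0.630) − e^(−1.44×0.630)) + 3.150 e^(−1.44×0.630)
= 5.384 × (0.8979 − 0.4037) + 3.150 × 0.4037 = 3.932 mg/L.
DO = 10.6 − 3.932 = 6.668 mg/L.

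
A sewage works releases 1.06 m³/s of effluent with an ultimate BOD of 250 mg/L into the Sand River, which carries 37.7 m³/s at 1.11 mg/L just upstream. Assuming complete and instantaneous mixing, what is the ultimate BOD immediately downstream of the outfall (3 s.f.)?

7.92 mg/L

Flow-weighted mixing: C = (Q_r C_r + Q_w C_w)/(Q_r + Q_w)
= (37.7×1.11 + 1.06×250)/(37.7 + 1.06) = 306.8/38.76 = 7.917 mg/L.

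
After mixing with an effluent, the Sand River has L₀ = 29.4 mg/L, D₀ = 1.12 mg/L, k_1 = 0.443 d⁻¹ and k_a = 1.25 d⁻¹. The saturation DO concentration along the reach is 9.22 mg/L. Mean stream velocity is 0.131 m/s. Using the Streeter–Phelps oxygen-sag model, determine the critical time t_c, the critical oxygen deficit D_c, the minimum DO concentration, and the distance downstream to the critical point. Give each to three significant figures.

At the critical point dD/dt = 0, so k_1 L₀ e^(−k_1 t) = k_a D. Substituting D(t) from the Streeter–Phelps equation and solving for t gives
t_c = ln[(k_a/k_1)(1 − D₀(k_a−k_1)/(k_1 L₀))] / (k_a−k_1).
Here k_a−k_1 = 0.8070 d⁻¹ and 1 − D₀(k_a−k_1)/(k_1 L₀) = 1 − 1.12×0.8070/(0.443×29.4) = 0.9306, so
t_c = ln(2.822 × 0.9306) / 0.8070 = 0.9654 / 0.8070 = 1.196 d.
D_c = (k_1/k_a) L₀ e^(−k_1 t_c) = (0.443/1.25) × 29.4 × e^(−0.443×1.196) = 0.3544 × 29.4 × 0.5886 = 6.133 mg/L.
Minimum DO = C_s − D_c = 9.22 − 6.133 = 3.087 mg/L.
x_c = v t_c = 0.131 m/s × 1.196 d × 86400 s/d = 13540 m ≈ 13.5 km.

t_c ≈ 1.20 d; D_c ≈ 6.13 mg/L; min DO ≈ 3.09 mg/L; x_c ≈ 13.5 km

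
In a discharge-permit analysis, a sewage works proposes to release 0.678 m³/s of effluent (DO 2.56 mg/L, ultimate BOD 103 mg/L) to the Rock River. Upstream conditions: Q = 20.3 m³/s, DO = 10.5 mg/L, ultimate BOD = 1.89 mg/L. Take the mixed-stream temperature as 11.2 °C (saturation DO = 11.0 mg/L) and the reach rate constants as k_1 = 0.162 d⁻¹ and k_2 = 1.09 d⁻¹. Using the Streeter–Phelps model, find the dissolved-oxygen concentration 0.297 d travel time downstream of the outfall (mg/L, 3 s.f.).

Mixed DO = (20.3×10.5 + 0.678×2.56)/(20.3+0.678) = 214.9/20.98 = 10.24 mg/L.
Mixed L₀ = (20.3×1.89 + 0.678×103)/(20.98) = 108.2/20.98 = 5.158 mg/L.
Initial deficit D₀ = C_s − DO₀ = 11.0 − 10.24 = 0.7566 mg/L.
D(0.297) = [0.162×5.158/(1.09−0.162)](e^(−0.162×0.297) − e^(−1.09×0.297)) + 0.7566 e^(−1.09×0.297)
= 0.9004 × (0.9530 − 0.7234) + 0.7566 × 0.7234 = 0.7541 mg/L.
DO = 11.0 − 0.7541 = 10.25 mg/L.

DO ≈ 10.2 mg/L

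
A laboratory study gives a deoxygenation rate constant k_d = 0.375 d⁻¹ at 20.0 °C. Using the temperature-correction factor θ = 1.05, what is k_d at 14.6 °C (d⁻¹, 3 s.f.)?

k_d(T₂) = k_d(T₁) · θ^(T₂−T₁) = 0.375 × 1.05^(14.6−20.0)
= 0.375 × 1.05^-5.40 = 0.375 × 0.7684 = 0.2881 d⁻¹.

k_d ≈ 0.288 d⁻¹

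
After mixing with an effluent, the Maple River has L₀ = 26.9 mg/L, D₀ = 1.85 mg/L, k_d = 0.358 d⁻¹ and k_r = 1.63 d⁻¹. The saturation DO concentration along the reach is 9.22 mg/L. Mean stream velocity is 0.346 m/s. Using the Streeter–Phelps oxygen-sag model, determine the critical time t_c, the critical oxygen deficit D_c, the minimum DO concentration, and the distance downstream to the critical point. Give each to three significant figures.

With k_r/k_d = 4.553 and 1 − D₀(k_r−k_d)/(k_d L₀) = 0.7556,
t_c = ln(4.553 × 0.7556) / (1.63 − 0.358) = ln(3.441) / 1.272 = 1.236/1.272 = 0.9714 d.
D_c = (k_d/k_r) L₀ e^(−k_d t_c) = (0.358/1.63) × 26.9 × e^(−0.358×0.9714) = 0.2196 × 26.9 × 0.7063 = 4.173 mg/L.
Minimum DO = C_s − D_c = 9.22 − 4.173 = 5.047 mg/L.
x_c = v t_c = 0.346 m/s × 0.9714 d × 86400 s/d = 29040 m ≈ 29.0 km.

t_c ≈ 0.971 d; D_c ≈ 4.17 mg/L; min DO ≈ 5.05 mg/L; x_c ≈ 29.0 km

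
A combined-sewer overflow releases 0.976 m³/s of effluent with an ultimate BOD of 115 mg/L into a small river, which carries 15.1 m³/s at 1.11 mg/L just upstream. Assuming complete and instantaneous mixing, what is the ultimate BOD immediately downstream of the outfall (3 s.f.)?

8.02 mg/L

Flow-weighted mixing: C = (Q_r C_r + Q_w C_w)/(Q_r + Q_w)
= (15.1×1.11 + 0.976×115)/(15.1 + 0.976) = 129.0/16.08 = 8.024 mg/L.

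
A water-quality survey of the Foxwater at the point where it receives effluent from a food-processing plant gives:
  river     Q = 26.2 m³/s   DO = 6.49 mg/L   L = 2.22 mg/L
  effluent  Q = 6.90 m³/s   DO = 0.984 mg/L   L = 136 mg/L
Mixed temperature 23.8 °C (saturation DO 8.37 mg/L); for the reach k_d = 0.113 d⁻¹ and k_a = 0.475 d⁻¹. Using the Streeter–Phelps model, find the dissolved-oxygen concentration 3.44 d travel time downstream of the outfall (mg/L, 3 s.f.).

DO ≈ 3.24 mg/L

Mixed DO = (26.2×6.49 + 6.90×0.984)/(26.2+6.90) = 176.8/33.10 = 5.342 mg/L.
Mixed L₀ = (26.2×2.22 + 6.90×136)/(33.10) = 996.6/33.10 = 30.11 mg/L.
Initial deficit D₀ = C_s − DO₀ = 8.37 − 5.342 = 3.028 mg/L.
D(3.44) = [0.113×30.11/(0.475−0.113)](e^(−0.113×3.44) − e^(−0.475×3.44)) + 3.028 e^(−0.475×3.44)
= 9.398 × (0.6779 − 0.1951) + 3.028 × 0.1951 = 5.128 mg/L.
DO = 8.37 − 5.128 = 3.242 mg/L.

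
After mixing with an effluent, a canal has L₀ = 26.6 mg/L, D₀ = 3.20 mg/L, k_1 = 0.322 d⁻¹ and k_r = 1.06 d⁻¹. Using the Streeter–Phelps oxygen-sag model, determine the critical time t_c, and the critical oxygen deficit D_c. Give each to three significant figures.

t_c ≈ 1.18 d; D_c ≈ 5.53 mg/L

t_c = [1/(k_r−k_1)] ln[(k_r/k_1)(1 − D₀(k_r−k_1)/(k_1 L₀))]
= [1/(1.06−0.322)] ln[(1.06/0.322)(1 − 3.20×0.7380/(0.322×26.6))]
= (1/0.7380) ln[3.292 × 0.7243] = 1.355 × ln(2.384) = 1.355 × 0.8689 = 1.177 d.
L(t_c) = L₀ e^(−k_1 t_c) = 26.6 × 0.6845 = 18.21 mg/L, and at the critical point k_r D_c = k_1 L, so D_c = (0.322/1.06) × 18.21 = 5.531 mg/L.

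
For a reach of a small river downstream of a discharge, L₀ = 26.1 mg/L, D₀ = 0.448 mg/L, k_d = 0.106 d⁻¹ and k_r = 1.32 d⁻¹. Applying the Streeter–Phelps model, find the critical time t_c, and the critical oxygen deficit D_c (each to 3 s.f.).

t_c ≈ 1.90 d; D_c ≈ 1.71 mg/L

With k_r/k_d = 12.45 and 1 − D₀(k_r−k_d)/(k_d L₀) = 0.8034,
t_c = ln(12.45 × 0.8034) / (1.32 − 0.106) = ln(10.00) / 1.214 = 2.303/1.214 = 1.897 d.
D_c = (k_d/k_r) L₀ e^(−k_d t_c) = (0.106/1.32) × 26.1 × e^(−0.106×1.897) = 0.08030 × 26.1 × 0.8178 = 1.714 mg/L.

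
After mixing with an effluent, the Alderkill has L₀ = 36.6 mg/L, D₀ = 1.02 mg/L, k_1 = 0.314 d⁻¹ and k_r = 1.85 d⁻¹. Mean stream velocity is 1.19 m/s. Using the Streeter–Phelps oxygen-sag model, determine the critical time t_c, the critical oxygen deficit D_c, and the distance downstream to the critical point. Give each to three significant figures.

With k_r/k_1 = 5.892 and 1 − D₀(k_r−k_1)/(k_1 L₀) = 0.8637,
t_c = ln(5.892 × 0.8637) / (1.85 − 0.314) = ln(5.089) / 1.536 = 1.627/1.536 = 1.059 d.
D_c = (k_1/k_r) L₀ e^(−k_1 t_c) = (0.314/1.85) × 36.6 × e^(−0.314×1.059) = 0.1697 × 36.6 × 0.7171 = 4.454 mg/L.
x_c = v t_c = 1.19 m/s × 1.059 d × 86400 s/d = 108900 m ≈ 109 km.

t_c ≈ 1.06 d; D_c ≈ 4.45 mg/L; x_c ≈ 109 km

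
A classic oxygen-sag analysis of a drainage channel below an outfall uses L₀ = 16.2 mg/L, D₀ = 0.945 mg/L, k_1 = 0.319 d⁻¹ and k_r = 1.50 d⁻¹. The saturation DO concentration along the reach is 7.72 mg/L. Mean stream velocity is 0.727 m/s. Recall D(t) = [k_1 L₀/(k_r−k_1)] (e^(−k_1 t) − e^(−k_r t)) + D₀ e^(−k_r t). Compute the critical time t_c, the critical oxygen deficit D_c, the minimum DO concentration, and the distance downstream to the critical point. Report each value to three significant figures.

t_c = [1/(k_r−k_1)] ln[(k_r/k_1)(1 − D₀(k_r−k_1)/(k_1 L₀))]
= [1/(1.50−0.319)] ln[(1.50/0.319)(1 − 0.945×1.181/(0.319×16.2))]
= (1/1.181) ln[4.702 × 0.7840] = 0.8467 × ln(3.687) = 0.8467 × 1.305 = 1.105 d.
L(t_c) = L₀ e^(−k_1 t_c) = 16.2 × 0.7030 = 11.39 mg/L, and at the critical point k_r D_c = k_1 L, so D_c = (0.319/1.50) × 11.39 = 2.422 mg/L.
Minimum DO = C_s − D_c = 7.72 − 2.422 = 5.298 mg/L.
x_c = v t_c = 0.727 m/s × 1.105 d × 86400 s/d = 69390 m ≈ 69.4 km.

t_c ≈ 1.10 d; D_c ≈ 2.42 mg/L; min DO ≈ 5.30 mg/L; x_c ≈ 69.4 km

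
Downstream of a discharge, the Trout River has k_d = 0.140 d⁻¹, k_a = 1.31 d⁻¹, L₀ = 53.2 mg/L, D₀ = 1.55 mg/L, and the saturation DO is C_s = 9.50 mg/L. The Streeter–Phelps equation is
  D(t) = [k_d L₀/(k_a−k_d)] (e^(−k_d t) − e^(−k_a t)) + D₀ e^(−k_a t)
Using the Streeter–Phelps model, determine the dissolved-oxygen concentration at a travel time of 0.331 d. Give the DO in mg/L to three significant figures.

k_d L₀/(k_a−k_d) = 0.140×53.2/(1.31−0.140) = 7.448/1.170 = 6.366 mg/L.
e^(−k_d t) = e^(−0.140×0.3310) = 0.9547; e^(−k_a t) = e^(−1.31×0.3310) = 0.6482.
D = 6.366 × (0.9547 − 0.6482) + 1.55 × 0.6482 = 1.951 + 1.005 = 2.956 mg/L.
DO = C_s − D = 9.50 − 2.956 = 6.544 mg/L.

DO ≈ 6.54 mg/L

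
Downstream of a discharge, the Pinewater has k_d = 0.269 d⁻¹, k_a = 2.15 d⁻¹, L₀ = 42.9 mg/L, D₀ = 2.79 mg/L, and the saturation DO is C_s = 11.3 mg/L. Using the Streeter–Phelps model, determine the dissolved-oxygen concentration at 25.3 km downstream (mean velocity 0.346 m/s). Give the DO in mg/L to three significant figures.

DO ≈ 6.96 mg/L

Travel time t = x/v = 25.3 km / (0.346 m/s) = 25300 m / 0.346 m/s = 73120 s = 0.8463 d.
k_d L₀/(k_a−k_d) = 0.269×42.9/(2.15−0.269) = 11.54/1.881 = 6.135 mg/L.
e^(−k_d t) = e^(−0.269×0.8463) = 0.7964; e^(−k_a t) = e^(−2.15×0.8463) = 0.1621.
D = 6.135 × (0.7964 − 0.1621) + 2.79 × 0.1621 = 3.891 + 0.4522 = 4.344 mg/L.
DO = C_s − D = 11.3 − 4.344 = 6.956 mg/L.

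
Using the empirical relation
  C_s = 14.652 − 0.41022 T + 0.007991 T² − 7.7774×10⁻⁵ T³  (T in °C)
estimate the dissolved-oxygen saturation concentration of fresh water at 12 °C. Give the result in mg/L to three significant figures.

C_s = 14.652 − 0.41022×12 + 0.007991×12² − 7.7774×10⁻⁵×12³ = 10.75 mg/L.

C_s ≈ 10.7 mg/L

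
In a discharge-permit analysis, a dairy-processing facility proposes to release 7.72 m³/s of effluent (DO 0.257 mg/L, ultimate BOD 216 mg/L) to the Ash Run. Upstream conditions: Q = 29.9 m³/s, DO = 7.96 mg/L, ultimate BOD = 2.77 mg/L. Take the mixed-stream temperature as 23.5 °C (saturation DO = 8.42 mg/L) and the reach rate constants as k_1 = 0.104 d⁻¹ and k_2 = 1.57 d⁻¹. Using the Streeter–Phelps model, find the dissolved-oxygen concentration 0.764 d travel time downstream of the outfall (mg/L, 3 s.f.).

DO ≈ 5.75 mg/L

Mixed DO = (29.9×7.96 + 7.72×0.257)/(29.9+7.72) = 240.0/37.62 = 6.379 mg/L.
Mixed L₀ = (29.9×2.77 + 7.72×216)/(37.62) = 1750/37.62 = 46.53 mg/L.
Initial deficit D₀ = C_s − DO₀ = 8.42 − 6.379 = 2.041 mg/L.
D(0.764) = [0.104×46.53/(1.57−0.104)](e^(−0.104×0.764) − e^(−1.57×0.764)) + 2.041 e^(−1.57×0.764)
= 3.301 × (0.9236 − 0.3014) + 2.041 × 0.3014 = 2.669 mg/L.
DO = 8.42 − 2.669 = 5.751 mg/L.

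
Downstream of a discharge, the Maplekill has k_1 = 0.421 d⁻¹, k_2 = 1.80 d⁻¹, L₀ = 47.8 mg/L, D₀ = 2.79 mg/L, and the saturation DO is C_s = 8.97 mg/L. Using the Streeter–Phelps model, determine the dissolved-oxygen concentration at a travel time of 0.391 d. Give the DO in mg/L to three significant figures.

DO ≈ 2.43 mg/L

k_1 L₀/(k_2−k_1) = 0.421×47.8/(1.80−0.421) = 20.12/1.379 = 14.59 mg/L.
e^(−k_1 t) = e^(−0.421×0.3910) = 0.8482; e^(−k_2 t) = e^(−1.80×0.3910) = 0.4947.
D = 14.59 × (0.8482 − 0.4947) + 2.79 × 0.4947 = 5.159 + 1.380 = 6.539 mg/L.
DO = C_s − D = 8.97 − 6.539 = 2.431 mg/L.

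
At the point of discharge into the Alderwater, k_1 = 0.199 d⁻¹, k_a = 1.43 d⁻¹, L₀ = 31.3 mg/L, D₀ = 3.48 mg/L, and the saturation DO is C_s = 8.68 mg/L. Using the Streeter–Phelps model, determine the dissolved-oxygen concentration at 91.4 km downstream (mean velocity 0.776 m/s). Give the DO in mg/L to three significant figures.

DO ≈ 5.05 mg/L

Travel time t = x/v = 91.4 km / (0.776 m/s) = 91400 m / 0.776 m/s = 117800 s = 1.363 d.
k_1 L₀/(k_a−k_1) = 0.199×31.3/(1.43−0.199) = 6.229/1.231 = 5.060 mg/L.
e^(−k_1 t) = e^(−0.199×1.363) = 0.7624; e^(−k_a t) = e^(−1.43×1.363) = 0.1424.
D = 5.060 × (0.7624 − 0.1424) + 3.48 × 0.1424 = 3.137 + 0.4954 = 3.633 mg/L.
DO = C_s − D = 8.68 − 3.633 = 5.047 mg/L.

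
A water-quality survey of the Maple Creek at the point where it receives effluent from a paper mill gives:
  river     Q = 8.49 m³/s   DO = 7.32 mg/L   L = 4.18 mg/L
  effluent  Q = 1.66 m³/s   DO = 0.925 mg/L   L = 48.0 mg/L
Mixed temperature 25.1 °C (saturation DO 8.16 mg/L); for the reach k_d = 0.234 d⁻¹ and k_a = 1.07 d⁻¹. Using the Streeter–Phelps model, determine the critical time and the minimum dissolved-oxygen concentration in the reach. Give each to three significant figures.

t_c ≈ 0.741 d; minimum DO ≈ 6.07 mg/L

Mixed DO = (8.49×7.32 + 1.66×0.925)/(8.49+1.66) = 63.68/10.15 = 6.274 mg/L.
Mixed L₀ = (8.49×4.18 + 1.66×48.0)/(10.15) = 115.2/10.15 = 11.35 mg/L.
Initial deficit D₀ = C_s − DO₀ = 8.16 − 6.274 = 1.886 mg/L.
t_c = (1/0.8360) ln[(1.07/0.234)(1 − 1.886×0.8360/(0.234×11.35))] = 1.196 × ln(1.857) = 0.7407 d.
D_c = (0.234/1.07) × 11.35 × e^(−0.234×0.7407) = 0.2187 × 11.35 × 0.8409 = 2.087 mg/L.
Minimum DO = 8.16 − 2.087 = 6.073 mg/L.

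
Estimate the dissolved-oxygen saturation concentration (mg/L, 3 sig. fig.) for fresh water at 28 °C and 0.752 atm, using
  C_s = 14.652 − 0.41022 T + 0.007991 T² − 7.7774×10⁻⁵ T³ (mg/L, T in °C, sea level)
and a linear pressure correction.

C_s ≈ 5.81 mg/L

At sea level: C_s = 14.652 − 0.41022×28 + 0.007991×28² − 7.7774×10⁻⁵×28³ = 7.723 mg/L.
Pressure correction: C_s' = 7.723 × 0.752 = 5.808 mg/L.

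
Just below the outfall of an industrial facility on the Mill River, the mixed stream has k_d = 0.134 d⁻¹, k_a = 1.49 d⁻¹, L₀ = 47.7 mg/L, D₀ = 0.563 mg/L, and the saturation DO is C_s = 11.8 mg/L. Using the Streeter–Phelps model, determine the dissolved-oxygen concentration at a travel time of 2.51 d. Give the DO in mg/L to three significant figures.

DO ≈ 8.53 mg/L

k_d L₀/(k_a−k_d) = 0.134×47.7/(1.49−0.134) = 6.392/1.356 = 4.714 mg/L.
e^(−k_d t) = e^(−0.134×2.510) = 0.7144; e^(−k_a t) = e^(−1.49×2.510) = 0.02376.
D = 4.714 × (0.7144 − 0.02376) + 0.563 × 0.02376 = 3.255 + 0.01337 = 3.269 mg/L.
DO = C_s − D = 11.8 − 3.269 = 8.531 mg/L.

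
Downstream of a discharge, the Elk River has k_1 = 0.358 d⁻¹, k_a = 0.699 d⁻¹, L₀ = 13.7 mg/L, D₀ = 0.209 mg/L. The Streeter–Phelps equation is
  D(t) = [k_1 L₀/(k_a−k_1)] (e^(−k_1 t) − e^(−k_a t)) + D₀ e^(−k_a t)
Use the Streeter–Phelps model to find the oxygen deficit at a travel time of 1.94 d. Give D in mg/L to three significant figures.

k_1 L₀/(k_a−k_1) = 0.358×13.7/(0.699−0.358) = 4.905/0.3410 = 14.38 mg/L.
e^(−k_1 t) = e^(−0.358×1.940) = 0.4993; e^(−k_a t) = e^(−0.699×1.940) = 0.2577.
D = 14.38 × (0.4993 − 0.2577) + 0.209 × 0.2577 = 3.476 + 0.05385 = 3.529 mg/L.

D ≈ 3.53 mg/L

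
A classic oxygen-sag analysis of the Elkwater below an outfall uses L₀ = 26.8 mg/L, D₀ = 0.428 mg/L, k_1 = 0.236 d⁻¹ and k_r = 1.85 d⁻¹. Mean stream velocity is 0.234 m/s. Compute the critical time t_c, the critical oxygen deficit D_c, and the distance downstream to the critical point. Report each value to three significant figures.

With k_r/k_1 = 7.839 and 1 − D₀(k_r−k_1)/(k_1 L₀) = 0.8908,
t_c = ln(7.839 × 0.8908) / (1.85 − 0.236) = ln(6.983) / 1.614 = 1.943/1.614 = 1.204 d.
D_c = (k_1/k_r) L₀ e^(−k_1 t_c) = (0.236/1.85) × 26.8 × e^(−0.236×1.204) = 0.1276 × 26.8 × 0.7526 = 2.573 mg/L.
x_c = v t_c = 0.234 m/s × 1.204 d × 86400 s/d = 24340 m ≈ 24.3 km.

t_c ≈ 1.20 d; D_c ≈ 2.57 mg/L; x_c ≈ 24.3 km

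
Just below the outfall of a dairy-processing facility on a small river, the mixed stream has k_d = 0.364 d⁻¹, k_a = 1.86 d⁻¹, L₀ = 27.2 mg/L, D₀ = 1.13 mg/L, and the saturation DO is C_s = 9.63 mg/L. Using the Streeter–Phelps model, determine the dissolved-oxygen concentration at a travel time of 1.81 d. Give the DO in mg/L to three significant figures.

DO ≈ 6.39 mg/L

k_d L₀/(k_a−k_d) = 0.364×27.2/(1.86−0.364) = 9.901/1.496 = 6.618 mg/L.
e^(−k_d t) = e^(−0.364×1.810) = 0.5175; e^(−k_a t) = e^(−1.86×1.810) = 0.03451.
D = 6.618 × (0.5175 − 0.03451) + 1.13 × 0.03451 = 3.196 + 0.03899 = 3.235 mg/L.
DO = C_s − D = 9.63 − 3.235 = 6.395 mg/L.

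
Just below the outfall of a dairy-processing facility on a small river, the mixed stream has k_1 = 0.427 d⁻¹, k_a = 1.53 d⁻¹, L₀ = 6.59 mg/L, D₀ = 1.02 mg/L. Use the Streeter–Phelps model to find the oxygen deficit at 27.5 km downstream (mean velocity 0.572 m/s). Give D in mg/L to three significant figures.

D ≈ 1.36 mg/L

Travel time t = x/v = 27.5 km / (0.572 m/s) = 27500 m / 0.572 m/s = 48080 s = 0.5564 d.
k_1 L₀/(k_a−k_1) = 0.427×6.59/(1.53−0.427) = 2.814/1.103 = 2.551 mg/L.
e^(−k_1 t) = e^(−0.427×0.5564) = 0.7885; e^(−k_a t) = e^(−1.53×0.5564) = 0.4268.
D = 2.551 × (0.7885 − 0.4268) + 1.02 × 0.4268 = 0.9227 + 0.4354 = 1.358 mg/L.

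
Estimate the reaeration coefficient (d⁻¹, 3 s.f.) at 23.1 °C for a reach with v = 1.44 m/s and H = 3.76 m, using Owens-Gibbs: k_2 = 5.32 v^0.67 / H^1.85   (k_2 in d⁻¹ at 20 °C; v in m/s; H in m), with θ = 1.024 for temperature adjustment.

k_2 ≈ 0.631 d⁻¹

k_2(20) = 5.32 × 1.44^0.67 / 3.76^1.85 = 5.32 × 1.277 / 11.59 = 0.5860 d⁻¹.
k_2(23.1) = 0.5860 × 1.024^(23.1−20) = 0.5860 × 1.076 = 0.6307 d⁻¹.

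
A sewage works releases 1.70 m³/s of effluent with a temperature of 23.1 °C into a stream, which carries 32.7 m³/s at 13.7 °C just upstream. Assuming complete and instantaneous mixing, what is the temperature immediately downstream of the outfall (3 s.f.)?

14.2 °C

Flow-weighted mixing: C = (Q_r C_r + Q_w C_w)/(Q_r + Q_w)
= (32.7×13.7 + 1.70×23.1)/(32.7 + 1.70) = 487.3/34.40 = 14.16 °C.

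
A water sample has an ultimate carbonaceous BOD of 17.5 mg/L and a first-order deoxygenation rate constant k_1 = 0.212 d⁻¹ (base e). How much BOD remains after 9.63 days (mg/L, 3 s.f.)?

L_t = L₀ e^(−k_1 t) = 17.5 × e^(−0.212×9.63) = 17.5 × 0.1298 = 2.272 mg/L.

L ≈ 2.27 mg/L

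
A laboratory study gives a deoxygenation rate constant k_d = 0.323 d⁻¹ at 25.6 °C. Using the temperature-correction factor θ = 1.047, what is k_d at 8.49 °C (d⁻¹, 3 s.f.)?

k_d ≈ 0.147 d⁻¹

k_d(T₂) = k_d(T₁) · θ^(T₂−T₁) = 0.323 × 1.047^(8.49−25.6)
= 0.323 × 1.047^-17.1 = 0.323 × 0.4557 = 0.1472 d⁻¹.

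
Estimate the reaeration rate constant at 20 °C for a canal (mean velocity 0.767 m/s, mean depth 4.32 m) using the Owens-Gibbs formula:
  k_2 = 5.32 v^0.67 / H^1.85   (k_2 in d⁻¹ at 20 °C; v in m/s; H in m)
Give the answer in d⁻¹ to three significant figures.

k_2 ≈ 0.297 d⁻¹

k_2 = 5.32 × 0.767^0.67 / 4.32^1.85 = 5.32 × 0.8372 / 14.98 = 0.2972 d⁻¹.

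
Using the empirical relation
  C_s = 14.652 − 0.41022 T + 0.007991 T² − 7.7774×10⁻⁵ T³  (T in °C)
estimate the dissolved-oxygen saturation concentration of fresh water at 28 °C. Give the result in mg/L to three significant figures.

C_s = 14.652 − 0.41022×28 + 0.007991×28² − 7.7774×10⁻⁵×28³ = 7.723 mg/L.

C_s ≈ 7.72 mg/L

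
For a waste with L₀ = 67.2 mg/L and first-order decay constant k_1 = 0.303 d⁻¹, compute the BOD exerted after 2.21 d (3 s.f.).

y_t = L₀(1 − e^(−k_1 t)) = 67.2 × (1 − e^(−0.303×2.21))
= 67.2 × (1 − 0.5119) = 67.2 × 0.4881 = 32.80 mg/L.

y ≈ 32.8 mg/L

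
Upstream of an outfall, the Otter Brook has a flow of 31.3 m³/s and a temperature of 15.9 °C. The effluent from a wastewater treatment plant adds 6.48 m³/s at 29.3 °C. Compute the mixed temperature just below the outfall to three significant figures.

Flow-weighted mixing: C = (Q_r C_r + Q_w C_w)/(Q_r + Q_w)
= (31.3×15.9 + 6.48×29.3)/(31.3 + 6.48) = 687.5/37.78 = 18.20 °C.

18.2 °C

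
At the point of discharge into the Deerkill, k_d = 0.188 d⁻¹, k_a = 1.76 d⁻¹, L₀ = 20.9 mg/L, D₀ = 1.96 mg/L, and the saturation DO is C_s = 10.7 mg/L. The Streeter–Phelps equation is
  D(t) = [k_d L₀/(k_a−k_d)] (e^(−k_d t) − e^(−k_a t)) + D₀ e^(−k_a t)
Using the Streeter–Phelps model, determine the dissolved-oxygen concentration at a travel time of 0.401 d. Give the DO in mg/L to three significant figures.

k_d L₀/(k_a−k_d) = 0.188×20.9/(1.76−0.188) = 3.929/1.572 = 2.499 mg/L.
e^(−k_d t) = e^(−0.188×0.4010) = 0.9274; e^(−k_a t) = e^(−1.76×0.4010) = 0.4937.
D = 2.499 × (0.9274 − 0.4937) + 1.96 × 0.4937 = 1.084 + 0.9677 = 2.052 mg/L.
DO = C_s − D = 10.7 − 2.052 = 8.648 mg/L.

DO ≈ 8.65 mg/L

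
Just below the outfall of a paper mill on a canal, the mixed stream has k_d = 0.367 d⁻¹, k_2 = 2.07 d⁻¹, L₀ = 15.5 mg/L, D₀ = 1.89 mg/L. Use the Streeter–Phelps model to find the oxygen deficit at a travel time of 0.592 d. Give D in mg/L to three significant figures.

D ≈ 2.26 mg/L

k_d L₀/(k_2−k_d) = 0.367×15.5/(2.07−0.367) = 5.688/1.703 = 3.340 mg/L.
e^(−k_d t) = e^(−0.367×0.5920) = 0.8047; e^(−k_2 t) = e^(−2.07×0.5920) = 0.2936.
D = 3.340 × (0.8047 − 0.2936) + 1.89 × 0.2936 = 1.707 + 0.5550 = 2.262 mg/L.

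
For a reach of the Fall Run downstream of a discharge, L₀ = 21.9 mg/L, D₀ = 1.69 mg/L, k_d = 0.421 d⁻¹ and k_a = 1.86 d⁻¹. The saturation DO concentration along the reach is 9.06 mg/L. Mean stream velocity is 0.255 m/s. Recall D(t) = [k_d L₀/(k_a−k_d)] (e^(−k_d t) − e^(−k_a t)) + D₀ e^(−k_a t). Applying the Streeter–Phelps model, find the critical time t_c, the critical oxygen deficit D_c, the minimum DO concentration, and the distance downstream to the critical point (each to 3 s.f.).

At the critical point dD/dt = 0, so k_d L₀ e^(−k_d t) = k_a D. Substituting D(t) from the Streeter–Phelps equation and solving for t gives
t_c = ln[(k_a/k_d)(1 − D₀(k_a−k_d)/(k_d L₀))] / (k_a−k_d).
Here k_a−k_d = 1.439 d⁻¹ and 1 − D₀(k_a−k_d)/(k_d L₀) = 1 − 1.69×1.439/(0.421×21.9) = 0.7362, so
t_c = ln(4.418 × 0.7362) / 1.439 = 1.179 / 1.439 = 0.8197 d.
L(t_c) = L₀ e^(−k_d t_c) = 21.9 × 0.7082 = 15.51 mg/L, and at the critical point k_a D_c = k_d L, so D_c = (0.421/1.86) × 15.51 = 3.510 mg/L.
Minimum DO = C_s − D_c = 9.06 − 3.510 = 5.550 mg/L.
x_c = v t_c = 0.255 m/s × 0.8197 d × 86400 s/d = 18060 m ≈ 18.1 km.

t_c ≈ 0.820 d; D_c ≈ 3.51 mg/L; min DO ≈ 5.55 mg/L; x_c ≈ 18.1 km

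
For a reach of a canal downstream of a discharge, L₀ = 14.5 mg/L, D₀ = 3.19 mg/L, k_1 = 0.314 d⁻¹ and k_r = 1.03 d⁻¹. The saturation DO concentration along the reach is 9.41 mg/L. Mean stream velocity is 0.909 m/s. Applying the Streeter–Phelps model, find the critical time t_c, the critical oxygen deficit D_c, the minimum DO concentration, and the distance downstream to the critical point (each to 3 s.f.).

At the critical point dD/dt = 0, so k_1 L₀ e^(−k_1 t) = k_r D. Substituting D(t) from the Streeter–Phelps equation and solving for t gives
t_c = ln[(k_r/k_1)(1 − D₀(k_r−k_1)/(k_1 L₀))] / (k_r−k_1).
Here k_r−k_1 = 0.7160 d⁻¹ and 1 − D₀(k_r−k_1)/(k_1 L₀) = 1 − 3.19×0.7160/(0.314×14.5) = 0.4983, so
t_c = ln(3.280 × 0.4983) / 0.7160 = 0.4915 / 0.7160 = 0.6864 d.
L(t_c) = L₀ e^(−k_1 t_c) = 14.5 × 0.8061 = 11.69 mg/L, and at the critical point k_r D_c = k_1 L, so D_c = (0.314/1.03) × 11.69 = 3.563 mg/L.
Minimum DO = C_s − D_c = 9.41 − 3.563 = 5.847 mg/L.
x_c = v t_c = 0.909 m/s × 0.6864 d × 86400 s/d = 53910 m ≈ 53.9 km.

t_c ≈ 0.686 d; D_c ≈ 3.56 mg/L; min DO ≈ 5.85 mg/L; x_c ≈ 53.9 km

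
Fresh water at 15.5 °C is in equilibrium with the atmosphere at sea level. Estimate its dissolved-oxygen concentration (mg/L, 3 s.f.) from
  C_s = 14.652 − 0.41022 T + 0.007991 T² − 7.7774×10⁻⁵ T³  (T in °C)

C_s ≈ 9.92 mg/L

C_s = 14.652 − 0.41022×15.5 + 0.007991×15.5² − 7.7774×10⁻⁵×15.5³ = 9.924 mg/L.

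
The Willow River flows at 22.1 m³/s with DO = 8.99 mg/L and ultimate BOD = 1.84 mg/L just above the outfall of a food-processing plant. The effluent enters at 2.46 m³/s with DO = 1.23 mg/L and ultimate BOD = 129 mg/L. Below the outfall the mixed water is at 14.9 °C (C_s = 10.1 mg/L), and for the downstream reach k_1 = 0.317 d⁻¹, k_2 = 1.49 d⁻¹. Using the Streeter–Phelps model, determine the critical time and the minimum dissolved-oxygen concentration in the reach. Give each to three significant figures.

t_c ≈ 0.763 d; minimum DO ≈ 7.67 mg/L

Mixed DO = (22.1×8.99 + 2.46×1.23)/(22.1+2.46) = 201.7/24.56 = 8.213 mg/L.
Mixed L₀ = (22.1×1.84 + 2.46×129)/(24.56) = 358.0/24.56 = 14.58 mg/L.
Initial deficit D₀ = C_s − DO₀ = 10.1 − 8.213 = 1.887 mg/L.
t_c = (1/1.173) ln[(1.49/0.317)(1 − 1.887×1.173/(0.317×14.58))] = 0.8525 × ln(2.448) = 0.7634 d.
D_c = (0.317/1.49) × 14.58 × e^(−0.317×0.7634) = 0.2128 × 14.58 × 0.7851 = 2.435 mg/L.
Minimum DO = 10.1 − 2.435 = 7.665 mg/L.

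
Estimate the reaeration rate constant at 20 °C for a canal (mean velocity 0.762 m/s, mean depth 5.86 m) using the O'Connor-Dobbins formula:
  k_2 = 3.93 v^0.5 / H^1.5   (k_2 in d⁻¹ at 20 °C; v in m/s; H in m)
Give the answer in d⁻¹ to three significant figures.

k_2 ≈ 0.242 d⁻¹

k_2 = 3.93 × 0.762^0.5 / 5.86^1.5 = 3.93 × 0.8729 / 14.19 = 0.2418 d⁻¹.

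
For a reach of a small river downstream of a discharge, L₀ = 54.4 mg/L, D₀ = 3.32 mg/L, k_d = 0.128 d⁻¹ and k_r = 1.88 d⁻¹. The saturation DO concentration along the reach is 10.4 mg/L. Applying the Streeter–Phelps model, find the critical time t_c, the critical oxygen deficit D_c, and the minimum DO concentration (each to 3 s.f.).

t_c ≈ 0.504 d; D_c ≈ 3.47 mg/L; min DO ≈ 6.93 mg/L

t_c = [1/(k_r−k_d)] ln[(k_r/k_d)(1 − D₀(k_r−k_d)/(k_d L₀))]
= [1/(1.88−0.128)] ln[(1.88/0.128)(1 − 3.32×1.752/(0.128×54.4))]
= (1/1.752) ln[14.69 × 0.1647] = 0.5708 × ln(2.418) = 0.5708 × 0.8831 = 0.5041 d.
D_c = (k_d/k_r) L₀ e^(−k_d t_c) = (0.128/1.88) × 54.4 × e^(−0.128×0.5041) = 0.06809 × 54.4 × 0.9375 = 3.472 mg/L.
Minimum DO = C_s − D_c = 10.4 − 3.472 = 6.928 mg/L.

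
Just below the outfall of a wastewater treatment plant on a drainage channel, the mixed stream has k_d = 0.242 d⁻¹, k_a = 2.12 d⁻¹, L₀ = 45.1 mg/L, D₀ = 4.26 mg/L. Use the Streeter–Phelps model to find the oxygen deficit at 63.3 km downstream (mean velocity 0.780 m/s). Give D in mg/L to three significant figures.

D ≈ 4.42 mg/L

Travel time t = x/v = 63.3 km / (0.780 m/s) = 63300 m / 0.780 m/s = 81150 s = 0.9393 d.
k_d L₀/(k_a−k_d) = 0.242×45.1/(2.12−0.242) = 10.91/1.878 = 5.812 mg/L.
e^(−k_d t) = e^(−0.242×0.9393) = 0.7967; e^(−k_a t) = e^(−2.12×0.9393) = 0.1365.
D = 5.812 × (0.7967 − 0.1365) + 4.26 × 0.1365 = 3.837 + 0.5816 = 4.418 mg/L.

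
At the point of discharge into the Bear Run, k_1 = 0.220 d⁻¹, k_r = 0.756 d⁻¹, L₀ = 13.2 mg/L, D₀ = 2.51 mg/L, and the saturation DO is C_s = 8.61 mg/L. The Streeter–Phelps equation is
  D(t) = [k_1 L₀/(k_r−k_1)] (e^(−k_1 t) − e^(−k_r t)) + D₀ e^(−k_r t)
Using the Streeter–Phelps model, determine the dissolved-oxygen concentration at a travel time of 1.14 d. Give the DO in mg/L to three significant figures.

k_1 L₀/(k_r−k_1) = 0.220×13.2/(0.756−0.220) = 2.904/0.5360 = 5.418 mg/L.
e^(−k_1 t) = e^(−0.220×1.140) = 0.7782; e^(−k_r t) = e^(−0.756×1.140) = 0.4224.
D = 5.418 × (0.7782 − 0.4224) + 2.51 × 0.4224 = 1.928 + 1.060 = 2.988 mg/L.
DO = C_s − D = 8.61 − 2.988 = 5.622 mg/L.

DO ≈ 5.62 mg/L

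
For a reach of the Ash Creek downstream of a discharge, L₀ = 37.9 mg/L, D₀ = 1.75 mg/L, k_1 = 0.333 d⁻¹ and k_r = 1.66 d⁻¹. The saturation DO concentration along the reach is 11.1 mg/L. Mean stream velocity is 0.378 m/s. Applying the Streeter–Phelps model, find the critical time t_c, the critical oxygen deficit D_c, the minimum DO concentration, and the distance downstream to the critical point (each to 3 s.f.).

With k_r/k_1 = 4.985 and 1 − D₀(k_r−k_1)/(k_1 L₀) = 0.8160,
t_c = ln(4.985 × 0.8160) / (1.66 − 0.333) = ln(4.068) / 1.327 = 1.403/1.327 = 1.057 d.
L(t_c) = L₀ e^(−k_1 t_c) = 37.9 × 0.7032 = 26.65 mg/L, and at the critical point k_r D_c = k_1 L, so D_c = (0.333/1.66) × 26.65 = 5.346 mg/L.
Minimum DO = C_s − D_c = 11.1 − 5.346 = 5.754 mg/L.
x_c = v t_c = 0.378 m/s × 1.057 d × 86400 s/d = 34530 m ≈ 34.5 km.

t_c ≈ 1.06 d; D_c ≈ 5.35 mg/L; min DO ≈ 5.75 mg/L; x_c ≈ 34.5 km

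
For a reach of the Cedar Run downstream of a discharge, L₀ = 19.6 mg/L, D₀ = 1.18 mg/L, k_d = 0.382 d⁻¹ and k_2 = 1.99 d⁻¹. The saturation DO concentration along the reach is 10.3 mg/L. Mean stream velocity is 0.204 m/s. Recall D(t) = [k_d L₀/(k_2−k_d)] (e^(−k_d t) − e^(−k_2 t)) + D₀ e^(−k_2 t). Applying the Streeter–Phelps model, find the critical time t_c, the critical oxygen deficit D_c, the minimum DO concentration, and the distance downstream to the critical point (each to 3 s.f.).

At the critical point dD/dt = 0, so k_d L₀ e^(−k_d t) = k_2 D. Substituting D(t) from the Streeter–Phelps equation and solving for t gives
t_c = ln[(k_2/k_d)(1 − D₀(k_2−k_d)/(k_d L₀))] / (k_2−k_d).
Here k_2−k_d = 1.608 d⁻¹ and 1 − D₀(k_2−k_d)/(k_d L₀) = 1 − 1.18×1.608/(0.382×19.6) = 0.7466, so
t_c = ln(5.209 × 0.7466) / 1.608 = 1.358 / 1.608 = 0.8447 d.
L(t_c) = L₀ e^(−k_d t_c) = 19.6 × 0.7242 = 14.19 mg/L, and at the critical point k_2 D_c = k_d L, so D_c = (0.382/1.99) × 14.19 = 2.725 mg/L.
Minimum DO = C_s − D_c = 10.3 − 2.725 = 7.575 mg/L.
x_c = v t_c = 0.204 m/s × 0.8447 d × 86400 s/d = 14890 m ≈ 14.9 km.

t_c ≈ 0.845 d; D_c ≈ 2.72 mg/L; min DO ≈ 7.58 mg/L; x_c ≈ 14.9 km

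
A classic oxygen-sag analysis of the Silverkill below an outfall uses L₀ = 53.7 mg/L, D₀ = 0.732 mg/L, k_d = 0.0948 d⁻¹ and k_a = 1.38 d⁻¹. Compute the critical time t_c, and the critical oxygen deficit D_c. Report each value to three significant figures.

t_c = [1/(k_a−k_d)] ln[(k_a/k_d)(1 − D₀(k_a−k_d)/(k_d L₀))]
= [1/(1.38−0.0948)] ln[(1.38/0.0948)(1 − 0.732×1.285/(0.0948×53.7))]
= (1/1.285) ln[14.56 × 0.8152] = 0.7781 × ln(11.87) = 0.7781 × 2.474 = 1.925 d.
L(t_c) = L₀ e^(−k_d t_c) = 53.7 × 0.8332 = 44.74 mg/L, and at the critical point k_a D_c = k_d L, so D_c = (0.0948/1.38) × 44.74 = 3.074 mg/L.

t_c ≈ 1.92 d; D_c ≈ 3.07 mg/L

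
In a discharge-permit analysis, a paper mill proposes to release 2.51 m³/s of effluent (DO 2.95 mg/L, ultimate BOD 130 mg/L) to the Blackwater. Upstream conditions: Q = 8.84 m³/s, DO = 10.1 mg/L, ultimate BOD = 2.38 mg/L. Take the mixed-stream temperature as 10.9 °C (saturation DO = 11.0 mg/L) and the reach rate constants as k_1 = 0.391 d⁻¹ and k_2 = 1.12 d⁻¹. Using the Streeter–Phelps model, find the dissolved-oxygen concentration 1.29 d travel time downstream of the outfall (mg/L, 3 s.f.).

DO ≈ 4.37 mg/L

Mixed DO = (8.84×10.1 + 2.51×2.95)/(8.84+2.51) = 96.69/11.35 = 8.519 mg/L.
Mixed L₀ = (8.84×2.38 + 2.51×130)/(11.35) = 347.3/11.35 = 30.60 mg/L.
Initial deficit D₀ = C_s − DO₀ = 11.0 − 8.519 = 2.481 mg/L.
D(1.29) = [0.391×30.60/(1.12−0.391)](e^(−0.391×1.29) − e^(−1.12×1.29)) + 2.481 e^(−1.12×1.29)
= 16.41 × (0.6039 − 0.2358) + 2.481 × 0.2358 = 6.627 mg/L.
DO = 11.0 − 6.627 = 4.373 mg/L.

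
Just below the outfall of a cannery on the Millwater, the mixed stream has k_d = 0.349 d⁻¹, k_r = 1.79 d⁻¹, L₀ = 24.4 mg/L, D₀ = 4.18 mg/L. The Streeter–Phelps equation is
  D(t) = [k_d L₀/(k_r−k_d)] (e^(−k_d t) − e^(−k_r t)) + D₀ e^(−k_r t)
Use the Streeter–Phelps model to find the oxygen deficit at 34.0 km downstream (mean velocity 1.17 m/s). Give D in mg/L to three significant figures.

D ≈ 4.31 mg/L

Travel time t = x/v = 34.0 km / (1.17 m/s) = 34000 m / 1.17 m/s = 29060 s = 0.3363 d.
k_d L₀/(k_r−k_d) = 0.349×24.4/(1.79−0.349) = 8.516/1.441 = 5.910 mg/L.
e^(−k_d t) = e^(−0.349×0.3363) = 0.8892; e^(−k_r t) = e^(−1.79×0.3363) = 0.5477.
D = 5.910 × (0.8892 − 0.5477) + 4.18 × 0.5477 = 2.018 + 2.289 = 4.308 mg/L.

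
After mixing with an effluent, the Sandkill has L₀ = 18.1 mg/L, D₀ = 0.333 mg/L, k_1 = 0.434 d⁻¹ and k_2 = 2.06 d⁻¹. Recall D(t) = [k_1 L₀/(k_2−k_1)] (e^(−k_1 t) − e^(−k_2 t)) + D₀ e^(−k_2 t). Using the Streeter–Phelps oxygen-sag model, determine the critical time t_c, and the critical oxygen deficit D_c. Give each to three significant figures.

At the critical point dD/dt = 0, so k_1 L₀ e^(−k_1 t) = k_2 D. Substituting D(t) from the Streeter–Phelps equation and solving for t gives
t_c = ln[(k_2/k_1)(1 − D₀(k_2−k_1)/(k_1 L₀))] / (k_2−k_1).
Here k_2−k_1 = 1.626 d⁻¹ and 1 − D₀(k_2−k_1)/(k_1 L₀) = 1 − 0.333×1.626/(0.434×18.1) = 0.9311, so
t_c = ln(4.747 × 0.9311) / 1.626 = 1.486 / 1.626 = 0.9139 d.
L(t_c) = L₀ e^(−k_1 t_c) = 18.1 × 0.6726 = 12.17 mg/L, and at the critical point k_2 D_c = k_1 L, so D_c = (0.434/2.06) × 12.17 = 2.565 mg/L.

t_c ≈ 0.914 d; D_c ≈ 2.56 mg/L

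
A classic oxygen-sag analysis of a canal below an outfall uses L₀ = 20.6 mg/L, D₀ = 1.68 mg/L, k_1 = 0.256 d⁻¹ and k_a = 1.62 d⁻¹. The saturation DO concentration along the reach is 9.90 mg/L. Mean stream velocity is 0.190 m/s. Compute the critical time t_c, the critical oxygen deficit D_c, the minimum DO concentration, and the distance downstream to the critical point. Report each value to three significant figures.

With k_a/k_1 = 6.328 and 1 − D₀(k_a−k_1)/(k_1 L₀) = 0.5655,
t_c = ln(6.328 × 0.5655) / (1.62 − 0.256) = ln(3.578) / 1.364 = 1.275/1.364 = 0.9347 d.
L(t_c) = L₀ e^(−k_1 t_c) = 20.6 × 0.7872 = 16.22 mg/L, and at the critical point k_a D_c = k_1 L, so D_c = (0.256/1.62) × 16.22 = 2.563 mg/L.
Minimum DO = C_s − D_c = 9.90 − 2.563 = 7.337 mg/L.
x_c = v t_c = 0.190 m/s × 0.9347 d × 86400 s/d = 15340 m ≈ 15.3 km.

t_c ≈ 0.935 d; D_c ≈ 2.56 mg/L; min DO ≈ 7.34 mg/L; x_c ≈ 15.3 km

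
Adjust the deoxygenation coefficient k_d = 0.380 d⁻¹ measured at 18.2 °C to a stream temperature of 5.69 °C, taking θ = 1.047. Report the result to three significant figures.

k_d(T₂) = k_d(T₁) · θ^(T₂−T₁) = 0.380 × 1.047^(5.69−18.2)
= 0.380 × 1.047^-12.5 = 0.380 × 0.5629 = 0.2139 d⁻¹.

k_d ≈ 0.214 d⁻¹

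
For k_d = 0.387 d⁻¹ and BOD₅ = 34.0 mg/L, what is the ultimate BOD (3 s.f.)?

L₀ ≈ 39.7 mg/L

BOD₅ = L₀(1 − e^(−5k_d)) ⇒ L₀ = BOD₅ / (1 − e^(−5×0.387))
= 34.0 / (1 − 0.1444) = 34.0 / 0.8556 = 39.74 mg/L.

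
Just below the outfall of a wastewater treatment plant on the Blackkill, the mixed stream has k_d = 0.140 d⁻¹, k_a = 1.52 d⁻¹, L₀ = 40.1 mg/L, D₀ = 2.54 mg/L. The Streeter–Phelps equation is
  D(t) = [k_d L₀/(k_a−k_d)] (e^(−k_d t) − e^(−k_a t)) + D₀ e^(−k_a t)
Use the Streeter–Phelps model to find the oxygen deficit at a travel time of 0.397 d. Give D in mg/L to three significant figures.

k_d L₀/(k_a−k_d) = 0.140×40.1/(1.52−0.140) = 5.614/1.380 = 4.068 mg/L.
e^(−k_d t) = e^(−0.140×0.3970) = 0.9459; e^(−k_a t) = e^(−1.52×0.3970) = 0.5469.
D = 4.068 × (0.9459 − 0.5469) + 2.54 × 0.5469 = 1.623 + 1.389 = 3.012 mg/L.

D ≈ 3.01 mg/L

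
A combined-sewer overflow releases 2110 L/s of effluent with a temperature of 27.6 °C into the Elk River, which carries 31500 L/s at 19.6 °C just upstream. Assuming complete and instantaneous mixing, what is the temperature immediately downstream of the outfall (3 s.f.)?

Flow-weighted mixing: C = (Q_r C_r + Q_w C_w)/(Q_r + Q_w)
= (31500×19.6 + 2110×27.6)/(31500 + 2110) = 675600/33610 = 20.10 °C.

20.1 °C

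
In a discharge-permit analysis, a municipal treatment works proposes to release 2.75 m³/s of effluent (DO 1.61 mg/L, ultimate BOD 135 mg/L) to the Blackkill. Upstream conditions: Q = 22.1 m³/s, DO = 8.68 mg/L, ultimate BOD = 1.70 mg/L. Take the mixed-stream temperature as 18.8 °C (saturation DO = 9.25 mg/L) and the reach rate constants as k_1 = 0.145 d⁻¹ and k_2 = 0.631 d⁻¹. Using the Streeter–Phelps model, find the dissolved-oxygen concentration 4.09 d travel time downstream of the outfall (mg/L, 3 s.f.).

Mixed DO = (22.1×8.68 + 2.75×1.61)/(22.1+2.75) = 196.3/24.85 = 7.898 mg/L.
Mixed L₀ = (22.1×1.70 + 2.75×135)/(24.85) = 408.8/24.85 = 16.45 mg/L.
Initial deficit D₀ = C_s − DO₀ = 9.25 − 7.898 = 1.352 mg/L.
D(4.09) = [0.145×16.45/(0.631−0.145)](e^(−0.145×4.09) − e^(−0.631×4.09)) + 1.352 e^(−0.631×4.09)
= 4.908 × (0.5526 − 0.07571) + 1.352 × 0.07571 = 2.443 mg/L.
DO = 9.25 − 2.443 = 6.807 mg/L.

DO ≈ 6.81 mg/L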